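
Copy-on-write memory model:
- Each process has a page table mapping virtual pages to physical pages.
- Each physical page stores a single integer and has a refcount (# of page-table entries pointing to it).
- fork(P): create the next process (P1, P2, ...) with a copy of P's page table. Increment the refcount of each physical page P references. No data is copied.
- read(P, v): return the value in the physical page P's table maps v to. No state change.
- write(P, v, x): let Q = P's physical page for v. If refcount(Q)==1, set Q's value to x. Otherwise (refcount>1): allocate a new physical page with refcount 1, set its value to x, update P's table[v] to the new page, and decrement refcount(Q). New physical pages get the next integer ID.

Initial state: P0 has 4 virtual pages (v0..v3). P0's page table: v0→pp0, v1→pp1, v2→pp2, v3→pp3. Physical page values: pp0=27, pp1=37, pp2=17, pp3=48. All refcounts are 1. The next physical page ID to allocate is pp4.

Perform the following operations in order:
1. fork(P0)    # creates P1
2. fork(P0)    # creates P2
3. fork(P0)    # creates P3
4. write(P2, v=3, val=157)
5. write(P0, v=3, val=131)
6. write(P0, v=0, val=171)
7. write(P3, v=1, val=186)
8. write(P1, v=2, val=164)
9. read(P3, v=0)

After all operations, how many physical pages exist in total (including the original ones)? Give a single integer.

Op 1: fork(P0) -> P1. 4 ppages; refcounts: pp0:2 pp1:2 pp2:2 pp3:2
Op 2: fork(P0) -> P2. 4 ppages; refcounts: pp0:3 pp1:3 pp2:3 pp3:3
Op 3: fork(P0) -> P3. 4 ppages; refcounts: pp0:4 pp1:4 pp2:4 pp3:4
Op 4: write(P2, v3, 157). refcount(pp3)=4>1 -> COPY to pp4. 5 ppages; refcounts: pp0:4 pp1:4 pp2:4 pp3:3 pp4:1
Op 5: write(P0, v3, 131). refcount(pp3)=3>1 -> COPY to pp5. 6 ppages; refcounts: pp0:4 pp1:4 pp2:4 pp3:2 pp4:1 pp5:1
Op 6: write(P0, v0, 171). refcount(pp0)=4>1 -> COPY to pp6. 7 ppages; refcounts: pp0:3 pp1:4 pp2:4 pp3:2 pp4:1 pp5:1 pp6:1
Op 7: write(P3, v1, 186). refcount(pp1)=4>1 -> COPY to pp7. 8 ppages; refcounts: pp0:3 pp1:3 pp2:4 pp3:2 pp4:1 pp5:1 pp6:1 pp7:1
Op 8: write(P1, v2, 164). refcount(pp2)=4>1 -> COPY to pp8. 9 ppages; refcounts: pp0:3 pp1:3 pp2:3 pp3:2 pp4:1 pp5:1 pp6:1 pp7:1 pp8:1
Op 9: read(P3, v0) -> 27. No state change.

Answer: 9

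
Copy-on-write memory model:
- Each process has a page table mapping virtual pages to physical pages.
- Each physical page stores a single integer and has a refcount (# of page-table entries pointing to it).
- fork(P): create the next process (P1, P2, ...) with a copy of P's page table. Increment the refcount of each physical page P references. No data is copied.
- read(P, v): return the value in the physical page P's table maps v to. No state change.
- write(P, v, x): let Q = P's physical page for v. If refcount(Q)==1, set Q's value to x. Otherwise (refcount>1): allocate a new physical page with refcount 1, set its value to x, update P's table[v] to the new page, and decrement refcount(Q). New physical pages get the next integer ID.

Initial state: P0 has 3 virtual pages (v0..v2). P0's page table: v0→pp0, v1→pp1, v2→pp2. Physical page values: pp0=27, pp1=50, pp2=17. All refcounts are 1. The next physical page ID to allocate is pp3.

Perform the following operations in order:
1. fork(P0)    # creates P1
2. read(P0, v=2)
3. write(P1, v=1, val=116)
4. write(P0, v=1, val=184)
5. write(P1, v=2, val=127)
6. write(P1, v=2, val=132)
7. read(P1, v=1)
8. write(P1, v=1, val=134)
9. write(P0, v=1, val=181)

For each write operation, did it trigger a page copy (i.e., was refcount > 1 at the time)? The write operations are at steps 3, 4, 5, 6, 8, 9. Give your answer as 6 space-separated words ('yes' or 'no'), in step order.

Op 1: fork(P0) -> P1. 3 ppages; refcounts: pp0:2 pp1:2 pp2:2
Op 2: read(P0, v2) -> 17. No state change.
Op 3: write(P1, v1, 116). refcount(pp1)=2>1 -> COPY to pp3. 4 ppages; refcounts: pp0:2 pp1:1 pp2:2 pp3:1
Op 4: write(P0, v1, 184). refcount(pp1)=1 -> write in place. 4 ppages; refcounts: pp0:2 pp1:1 pp2:2 pp3:1
Op 5: write(P1, v2, 127). refcount(pp2)=2>1 -> COPY to pp4. 5 ppages; refcounts: pp0:2 pp1:1 pp2:1 pp3:1 pp4:1
Op 6: write(P1, v2, 132). refcount(pp4)=1 -> write in place. 5 ppages; refcounts: pp0:2 pp1:1 pp2:1 pp3:1 pp4:1
Op 7: read(P1, v1) -> 116. No state change.
Op 8: write(P1, v1, 134). refcount(pp3)=1 -> write in place. 5 ppages; refcounts: pp0:2 pp1:1 pp2:1 pp3:1 pp4:1
Op 9: write(P0, v1, 181). refcount(pp1)=1 -> write in place. 5 ppages; refcounts: pp0:2 pp1:1 pp2:1 pp3:1 pp4:1

yes no yes no no no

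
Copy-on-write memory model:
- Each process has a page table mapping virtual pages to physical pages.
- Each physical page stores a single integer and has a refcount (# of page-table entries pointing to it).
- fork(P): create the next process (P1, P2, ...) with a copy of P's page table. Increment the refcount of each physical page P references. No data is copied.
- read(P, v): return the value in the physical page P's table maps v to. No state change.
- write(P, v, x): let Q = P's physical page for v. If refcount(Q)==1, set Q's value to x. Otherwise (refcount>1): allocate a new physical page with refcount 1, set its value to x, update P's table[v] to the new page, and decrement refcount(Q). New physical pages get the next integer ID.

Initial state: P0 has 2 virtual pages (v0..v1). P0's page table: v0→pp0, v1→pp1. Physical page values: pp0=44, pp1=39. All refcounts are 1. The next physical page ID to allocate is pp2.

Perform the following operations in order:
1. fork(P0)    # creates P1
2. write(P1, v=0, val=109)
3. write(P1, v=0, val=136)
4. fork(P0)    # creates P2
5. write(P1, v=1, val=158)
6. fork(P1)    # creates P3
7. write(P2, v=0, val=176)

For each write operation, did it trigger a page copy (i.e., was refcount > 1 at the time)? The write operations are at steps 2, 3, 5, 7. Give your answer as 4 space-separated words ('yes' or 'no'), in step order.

Op 1: fork(P0) -> P1. 2 ppages; refcounts: pp0:2 pp1:2
Op 2: write(P1, v0, 109). refcount(pp0)=2>1 -> COPY to pp2. 3 ppages; refcounts: pp0:1 pp1:2 pp2:1
Op 3: write(P1, v0, 136). refcount(pp2)=1 -> write in place. 3 ppages; refcounts: pp0:1 pp1:2 pp2:1
Op 4: fork(P0) -> P2. 3 ppages; refcounts: pp0:2 pp1:3 pp2:1
Op 5: write(P1, v1, 158). refcount(pp1)=3>1 -> COPY to pp3. 4 ppages; refcounts: pp0:2 pp1:2 pp2:1 pp3:1
Op 6: fork(P1) -> P3. 4 ppages; refcounts: pp0:2 pp1:2 pp2:2 pp3:2
Op 7: write(P2, v0, 176). refcount(pp0)=2>1 -> COPY to pp4. 5 ppages; refcounts: pp0:1 pp1:2 pp2:2 pp3:2 pp4:1

yes no yes yes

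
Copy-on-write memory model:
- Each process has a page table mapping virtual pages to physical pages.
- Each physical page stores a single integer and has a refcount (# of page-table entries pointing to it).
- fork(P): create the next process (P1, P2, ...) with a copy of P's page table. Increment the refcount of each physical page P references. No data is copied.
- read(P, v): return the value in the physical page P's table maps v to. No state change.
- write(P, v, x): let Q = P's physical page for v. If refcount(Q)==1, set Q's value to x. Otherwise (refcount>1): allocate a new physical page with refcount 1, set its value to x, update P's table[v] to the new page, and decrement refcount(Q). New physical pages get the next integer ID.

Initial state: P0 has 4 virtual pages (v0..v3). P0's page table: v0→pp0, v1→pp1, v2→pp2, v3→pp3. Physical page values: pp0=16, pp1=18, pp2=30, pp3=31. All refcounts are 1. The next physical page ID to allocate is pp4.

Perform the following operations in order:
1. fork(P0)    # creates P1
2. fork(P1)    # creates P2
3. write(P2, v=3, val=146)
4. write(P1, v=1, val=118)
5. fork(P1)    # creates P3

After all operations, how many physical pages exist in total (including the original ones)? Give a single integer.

Op 1: fork(P0) -> P1. 4 ppages; refcounts: pp0:2 pp1:2 pp2:2 pp3:2
Op 2: fork(P1) -> P2. 4 ppages; refcounts: pp0:3 pp1:3 pp2:3 pp3:3
Op 3: write(P2, v3, 146). refcount(pp3)=3>1 -> COPY to pp4. 5 ppages; refcounts: pp0:3 pp1:3 pp2:3 pp3:2 pp4:1
Op 4: write(P1, v1, 118). refcount(pp1)=3>1 -> COPY to pp5. 6 ppages; refcounts: pp0:3 pp1:2 pp2:3 pp3:2 pp4:1 pp5:1
Op 5: fork(P1) -> P3. 6 ppages; refcounts: pp0:4 pp1:2 pp2:4 pp3:3 pp4:1 pp5:2

Answer: 6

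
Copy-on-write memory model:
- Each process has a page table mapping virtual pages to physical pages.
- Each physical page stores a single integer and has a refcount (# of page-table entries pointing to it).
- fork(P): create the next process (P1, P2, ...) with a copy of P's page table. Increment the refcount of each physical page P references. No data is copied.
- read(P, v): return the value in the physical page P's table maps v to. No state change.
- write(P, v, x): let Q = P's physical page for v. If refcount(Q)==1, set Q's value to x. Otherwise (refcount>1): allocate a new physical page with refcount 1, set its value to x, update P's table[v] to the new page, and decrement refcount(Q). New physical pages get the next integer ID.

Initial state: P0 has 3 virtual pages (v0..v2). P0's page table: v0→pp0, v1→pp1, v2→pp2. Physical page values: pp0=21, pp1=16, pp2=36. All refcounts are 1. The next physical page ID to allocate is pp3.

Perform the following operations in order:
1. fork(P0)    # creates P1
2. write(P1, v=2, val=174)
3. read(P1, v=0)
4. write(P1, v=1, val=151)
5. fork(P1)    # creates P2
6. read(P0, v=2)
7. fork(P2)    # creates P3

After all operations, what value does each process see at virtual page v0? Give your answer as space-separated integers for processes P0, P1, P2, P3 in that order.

Op 1: fork(P0) -> P1. 3 ppages; refcounts: pp0:2 pp1:2 pp2:2
Op 2: write(P1, v2, 174). refcount(pp2)=2>1 -> COPY to pp3. 4 ppages; refcounts: pp0:2 pp1:2 pp2:1 pp3:1
Op 3: read(P1, v0) -> 21. No state change.
Op 4: write(P1, v1, 151). refcount(pp1)=2>1 -> COPY to pp4. 5 ppages; refcounts: pp0:2 pp1:1 pp2:1 pp3:1 pp4:1
Op 5: fork(P1) -> P2. 5 ppages; refcounts: pp0:3 pp1:1 pp2:1 pp3:2 pp4:2
Op 6: read(P0, v2) -> 36. No state change.
Op 7: fork(P2) -> P3. 5 ppages; refcounts: pp0:4 pp1:1 pp2:1 pp3:3 pp4:3
P0: v0 -> pp0 = 21
P1: v0 -> pp0 = 21
P2: v0 -> pp0 = 21
P3: v0 -> pp0 = 21

Answer: 21 21 21 21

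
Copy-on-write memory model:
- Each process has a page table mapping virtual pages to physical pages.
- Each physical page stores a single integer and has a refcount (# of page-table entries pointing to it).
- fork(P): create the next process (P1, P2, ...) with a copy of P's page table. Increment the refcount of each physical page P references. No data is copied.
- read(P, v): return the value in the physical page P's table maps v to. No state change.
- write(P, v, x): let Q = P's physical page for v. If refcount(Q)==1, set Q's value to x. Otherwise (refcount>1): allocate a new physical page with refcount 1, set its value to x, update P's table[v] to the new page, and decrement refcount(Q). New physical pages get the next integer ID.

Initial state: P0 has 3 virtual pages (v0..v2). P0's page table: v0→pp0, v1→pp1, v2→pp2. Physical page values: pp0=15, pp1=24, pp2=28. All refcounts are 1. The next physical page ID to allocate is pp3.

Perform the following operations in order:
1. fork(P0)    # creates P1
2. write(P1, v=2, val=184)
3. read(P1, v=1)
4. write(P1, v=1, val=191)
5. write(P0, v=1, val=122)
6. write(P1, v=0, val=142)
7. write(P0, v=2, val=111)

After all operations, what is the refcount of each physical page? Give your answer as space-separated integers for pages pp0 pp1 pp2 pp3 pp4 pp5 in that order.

Op 1: fork(P0) -> P1. 3 ppages; refcounts: pp0:2 pp1:2 pp2:2
Op 2: write(P1, v2, 184). refcount(pp2)=2>1 -> COPY to pp3. 4 ppages; refcounts: pp0:2 pp1:2 pp2:1 pp3:1
Op 3: read(P1, v1) -> 24. No state change.
Op 4: write(P1, v1, 191). refcount(pp1)=2>1 -> COPY to pp4. 5 ppages; refcounts: pp0:2 pp1:1 pp2:1 pp3:1 pp4:1
Op 5: write(P0, v1, 122). refcount(pp1)=1 -> write in place. 5 ppages; refcounts: pp0:2 pp1:1 pp2:1 pp3:1 pp4:1
Op 6: write(P1, v0, 142). refcount(pp0)=2>1 -> COPY to pp5. 6 ppages; refcounts: pp0:1 pp1:1 pp2:1 pp3:1 pp4:1 pp5:1
Op 7: write(P0, v2, 111). refcount(pp2)=1 -> write in place. 6 ppages; refcounts: pp0:1 pp1:1 pp2:1 pp3:1 pp4:1 pp5:1

Answer: 1 1 1 1 1 1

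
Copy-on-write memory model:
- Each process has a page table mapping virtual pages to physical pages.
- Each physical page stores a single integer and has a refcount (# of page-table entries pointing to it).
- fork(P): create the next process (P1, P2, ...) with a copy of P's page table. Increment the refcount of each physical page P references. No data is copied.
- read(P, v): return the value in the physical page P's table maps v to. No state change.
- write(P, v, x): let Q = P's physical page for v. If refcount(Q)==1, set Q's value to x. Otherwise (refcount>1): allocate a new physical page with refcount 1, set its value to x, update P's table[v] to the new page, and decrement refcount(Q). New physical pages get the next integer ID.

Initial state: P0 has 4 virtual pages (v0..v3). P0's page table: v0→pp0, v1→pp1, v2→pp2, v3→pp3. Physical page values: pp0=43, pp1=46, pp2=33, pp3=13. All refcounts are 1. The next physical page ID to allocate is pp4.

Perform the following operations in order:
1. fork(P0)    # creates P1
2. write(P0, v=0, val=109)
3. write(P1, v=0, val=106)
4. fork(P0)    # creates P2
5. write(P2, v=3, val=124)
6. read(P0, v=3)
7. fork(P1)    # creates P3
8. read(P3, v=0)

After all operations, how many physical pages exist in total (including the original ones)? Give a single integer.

Op 1: fork(P0) -> P1. 4 ppages; refcounts: pp0:2 pp1:2 pp2:2 pp3:2
Op 2: write(P0, v0, 109). refcount(pp0)=2>1 -> COPY to pp4. 5 ppages; refcounts: pp0:1 pp1:2 pp2:2 pp3:2 pp4:1
Op 3: write(P1, v0, 106). refcount(pp0)=1 -> write in place. 5 ppages; refcounts: pp0:1 pp1:2 pp2:2 pp3:2 pp4:1
Op 4: fork(P0) -> P2. 5 ppages; refcounts: pp0:1 pp1:3 pp2:3 pp3:3 pp4:2
Op 5: write(P2, v3, 124). refcount(pp3)=3>1 -> COPY to pp5. 6 ppages; refcounts: pp0:1 pp1:3 pp2:3 pp3:2 pp4:2 pp5:1
Op 6: read(P0, v3) -> 13. No state change.
Op 7: fork(P1) -> P3. 6 ppages; refcounts: pp0:2 pp1:4 pp2:4 pp3:3 pp4:2 pp5:1
Op 8: read(P3, v0) -> 106. No state change.

Answer: 6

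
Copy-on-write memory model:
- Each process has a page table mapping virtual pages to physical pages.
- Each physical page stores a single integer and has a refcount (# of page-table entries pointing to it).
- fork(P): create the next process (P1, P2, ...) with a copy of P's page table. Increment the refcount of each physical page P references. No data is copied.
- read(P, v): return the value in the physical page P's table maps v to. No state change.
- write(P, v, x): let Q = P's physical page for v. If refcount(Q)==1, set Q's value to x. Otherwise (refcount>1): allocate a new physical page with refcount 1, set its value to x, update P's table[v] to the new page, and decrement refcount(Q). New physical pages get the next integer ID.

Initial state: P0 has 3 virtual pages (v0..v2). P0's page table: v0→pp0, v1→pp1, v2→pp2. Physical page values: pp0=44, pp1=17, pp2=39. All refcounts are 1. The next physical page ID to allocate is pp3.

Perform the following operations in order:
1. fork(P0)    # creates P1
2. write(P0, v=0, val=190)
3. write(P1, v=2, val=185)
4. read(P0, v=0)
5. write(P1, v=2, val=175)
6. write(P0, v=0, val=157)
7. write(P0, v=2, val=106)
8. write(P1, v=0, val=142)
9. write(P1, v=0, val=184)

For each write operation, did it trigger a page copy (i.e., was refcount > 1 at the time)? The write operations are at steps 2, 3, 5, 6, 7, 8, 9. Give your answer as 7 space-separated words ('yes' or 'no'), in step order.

Op 1: fork(P0) -> P1. 3 ppages; refcounts: pp0:2 pp1:2 pp2:2
Op 2: write(P0, v0, 190). refcount(pp0)=2>1 -> COPY to pp3. 4 ppages; refcounts: pp0:1 pp1:2 pp2:2 pp3:1
Op 3: write(P1, v2, 185). refcount(pp2)=2>1 -> COPY to pp4. 5 ppages; refcounts: pp0:1 pp1:2 pp2:1 pp3:1 pp4:1
Op 4: read(P0, v0) -> 190. No state change.
Op 5: write(P1, v2, 175). refcount(pp4)=1 -> write in place. 5 ppages; refcounts: pp0:1 pp1:2 pp2:1 pp3:1 pp4:1
Op 6: write(P0, v0, 157). refcount(pp3)=1 -> write in place. 5 ppages; refcounts: pp0:1 pp1:2 pp2:1 pp3:1 pp4:1
Op 7: write(P0, v2, 106). refcount(pp2)=1 -> write in place. 5 ppages; refcounts: pp0:1 pp1:2 pp2:1 pp3:1 pp4:1
Op 8: write(P1, v0, 142). refcount(pp0)=1 -> write in place. 5 ppages; refcounts: pp0:1 pp1:2 pp2:1 pp3:1 pp4:1
Op 9: write(P1, v0, 184). refcount(pp0)=1 -> write in place. 5 ppages; refcounts: pp0:1 pp1:2 pp2:1 pp3:1 pp4:1

yes yes no no no no no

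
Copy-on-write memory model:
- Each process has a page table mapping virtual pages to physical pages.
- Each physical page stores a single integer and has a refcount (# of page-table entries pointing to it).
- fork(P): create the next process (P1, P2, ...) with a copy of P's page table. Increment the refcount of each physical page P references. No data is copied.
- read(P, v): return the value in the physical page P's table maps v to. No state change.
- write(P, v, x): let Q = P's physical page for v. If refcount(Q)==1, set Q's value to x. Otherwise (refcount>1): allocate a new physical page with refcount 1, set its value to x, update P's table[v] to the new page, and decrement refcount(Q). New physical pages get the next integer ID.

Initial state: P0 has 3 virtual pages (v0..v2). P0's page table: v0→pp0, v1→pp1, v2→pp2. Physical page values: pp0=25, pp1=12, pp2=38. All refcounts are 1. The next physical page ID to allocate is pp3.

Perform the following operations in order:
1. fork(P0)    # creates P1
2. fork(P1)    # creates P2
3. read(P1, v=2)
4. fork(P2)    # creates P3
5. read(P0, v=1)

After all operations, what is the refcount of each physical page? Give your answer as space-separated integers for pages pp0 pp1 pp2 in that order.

Op 1: fork(P0) -> P1. 3 ppages; refcounts: pp0:2 pp1:2 pp2:2
Op 2: fork(P1) -> P2. 3 ppages; refcounts: pp0:3 pp1:3 pp2:3
Op 3: read(P1, v2) -> 38. No state change.
Op 4: fork(P2) -> P3. 3 ppages; refcounts: pp0:4 pp1:4 pp2:4
Op 5: read(P0, v1) -> 12. No state change.

Answer: 4 4 4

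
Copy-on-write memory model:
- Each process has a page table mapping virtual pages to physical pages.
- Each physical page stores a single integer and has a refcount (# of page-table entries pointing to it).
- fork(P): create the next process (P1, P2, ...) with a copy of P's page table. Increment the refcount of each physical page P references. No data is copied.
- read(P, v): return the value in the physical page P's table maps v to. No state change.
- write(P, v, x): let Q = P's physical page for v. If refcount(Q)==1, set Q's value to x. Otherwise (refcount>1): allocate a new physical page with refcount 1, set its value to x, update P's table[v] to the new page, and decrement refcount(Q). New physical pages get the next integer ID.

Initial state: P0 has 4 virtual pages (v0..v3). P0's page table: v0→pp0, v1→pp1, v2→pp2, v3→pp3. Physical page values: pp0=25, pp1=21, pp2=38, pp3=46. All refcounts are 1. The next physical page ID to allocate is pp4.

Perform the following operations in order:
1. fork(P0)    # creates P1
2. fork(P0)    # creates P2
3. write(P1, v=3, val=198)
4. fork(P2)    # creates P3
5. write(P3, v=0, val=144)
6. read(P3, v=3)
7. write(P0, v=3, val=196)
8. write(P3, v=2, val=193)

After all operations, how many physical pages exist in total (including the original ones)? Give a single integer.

Answer: 8

Derivation:
Op 1: fork(P0) -> P1. 4 ppages; refcounts: pp0:2 pp1:2 pp2:2 pp3:2
Op 2: fork(P0) -> P2. 4 ppages; refcounts: pp0:3 pp1:3 pp2:3 pp3:3
Op 3: write(P1, v3, 198). refcount(pp3)=3>1 -> COPY to pp4. 5 ppages; refcounts: pp0:3 pp1:3 pp2:3 pp3:2 pp4:1
Op 4: fork(P2) -> P3. 5 ppages; refcounts: pp0:4 pp1:4 pp2:4 pp3:3 pp4:1
Op 5: write(P3, v0, 144). refcount(pp0)=4>1 -> COPY to pp5. 6 ppages; refcounts: pp0:3 pp1:4 pp2:4 pp3:3 pp4:1 pp5:1
Op 6: read(P3, v3) -> 46. No state change.
Op 7: write(P0, v3, 196). refcount(pp3)=3>1 -> COPY to pp6. 7 ppages; refcounts: pp0:3 pp1:4 pp2:4 pp3:2 pp4:1 pp5:1 pp6:1
Op 8: write(P3, v2, 193). refcount(pp2)=4>1 -> COPY to pp7. 8 ppages; refcounts: pp0:3 pp1:4 pp2:3 pp3:2 pp4:1 pp5:1 pp6:1 pp7:1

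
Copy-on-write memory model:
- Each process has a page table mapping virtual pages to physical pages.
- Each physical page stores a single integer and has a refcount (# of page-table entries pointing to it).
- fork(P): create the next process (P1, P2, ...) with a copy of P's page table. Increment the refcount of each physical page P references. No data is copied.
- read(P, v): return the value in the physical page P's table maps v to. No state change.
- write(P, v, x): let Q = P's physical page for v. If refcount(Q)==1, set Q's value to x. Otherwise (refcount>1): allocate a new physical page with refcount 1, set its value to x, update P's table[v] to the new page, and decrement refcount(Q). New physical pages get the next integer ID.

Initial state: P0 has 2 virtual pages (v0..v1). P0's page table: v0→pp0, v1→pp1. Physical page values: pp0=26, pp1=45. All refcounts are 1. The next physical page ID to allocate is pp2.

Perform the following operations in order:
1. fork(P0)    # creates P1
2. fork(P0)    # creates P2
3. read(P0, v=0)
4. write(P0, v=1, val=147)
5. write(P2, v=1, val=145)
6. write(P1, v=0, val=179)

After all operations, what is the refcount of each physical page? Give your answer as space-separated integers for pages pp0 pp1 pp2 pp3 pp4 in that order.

Op 1: fork(P0) -> P1. 2 ppages; refcounts: pp0:2 pp1:2
Op 2: fork(P0) -> P2. 2 ppages; refcounts: pp0:3 pp1:3
Op 3: read(P0, v0) -> 26. No state change.
Op 4: write(P0, v1, 147). refcount(pp1)=3>1 -> COPY to pp2. 3 ppages; refcounts: pp0:3 pp1:2 pp2:1
Op 5: write(P2, v1, 145). refcount(pp1)=2>1 -> COPY to pp3. 4 ppages; refcounts: pp0:3 pp1:1 pp2:1 pp3:1
Op 6: write(P1, v0, 179). refcount(pp0)=3>1 -> COPY to pp4. 5 ppages; refcounts: pp0:2 pp1:1 pp2:1 pp3:1 pp4:1

Answer: 2 1 1 1 1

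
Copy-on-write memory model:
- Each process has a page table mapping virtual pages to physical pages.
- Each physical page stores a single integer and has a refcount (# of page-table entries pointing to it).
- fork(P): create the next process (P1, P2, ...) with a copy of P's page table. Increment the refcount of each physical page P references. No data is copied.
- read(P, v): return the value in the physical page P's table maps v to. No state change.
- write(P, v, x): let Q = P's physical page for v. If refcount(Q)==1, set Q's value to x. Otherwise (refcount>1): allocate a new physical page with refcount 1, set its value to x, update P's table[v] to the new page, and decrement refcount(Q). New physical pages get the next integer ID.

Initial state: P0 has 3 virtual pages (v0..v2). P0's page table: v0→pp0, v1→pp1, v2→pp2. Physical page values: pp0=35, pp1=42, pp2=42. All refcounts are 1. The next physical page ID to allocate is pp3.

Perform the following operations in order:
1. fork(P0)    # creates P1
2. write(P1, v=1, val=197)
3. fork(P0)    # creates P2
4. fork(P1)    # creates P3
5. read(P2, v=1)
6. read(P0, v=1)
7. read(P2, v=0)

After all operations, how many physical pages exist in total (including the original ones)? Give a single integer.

Op 1: fork(P0) -> P1. 3 ppages; refcounts: pp0:2 pp1:2 pp2:2
Op 2: write(P1, v1, 197). refcount(pp1)=2>1 -> COPY to pp3. 4 ppages; refcounts: pp0:2 pp1:1 pp2:2 pp3:1
Op 3: fork(P0) -> P2. 4 ppages; refcounts: pp0:3 pp1:2 pp2:3 pp3:1
Op 4: fork(P1) -> P3. 4 ppages; refcounts: pp0:4 pp1:2 pp2:4 pp3:2
Op 5: read(P2, v1) -> 42. No state change.
Op 6: read(P0, v1) -> 42. No state change.
Op 7: read(P2, v0) -> 35. No state change.

Answer: 4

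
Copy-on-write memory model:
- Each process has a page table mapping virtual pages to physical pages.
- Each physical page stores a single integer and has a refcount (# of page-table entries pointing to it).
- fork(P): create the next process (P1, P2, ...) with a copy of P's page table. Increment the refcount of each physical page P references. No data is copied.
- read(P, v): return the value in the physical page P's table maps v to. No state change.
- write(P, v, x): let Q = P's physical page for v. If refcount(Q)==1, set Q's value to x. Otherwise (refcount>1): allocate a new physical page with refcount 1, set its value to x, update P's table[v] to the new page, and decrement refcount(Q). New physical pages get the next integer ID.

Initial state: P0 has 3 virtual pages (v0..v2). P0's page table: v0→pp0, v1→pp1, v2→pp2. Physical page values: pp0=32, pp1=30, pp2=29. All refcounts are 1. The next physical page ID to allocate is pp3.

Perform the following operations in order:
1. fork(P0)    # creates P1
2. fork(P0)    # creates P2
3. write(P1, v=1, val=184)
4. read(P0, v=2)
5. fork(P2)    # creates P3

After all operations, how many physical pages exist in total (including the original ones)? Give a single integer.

Op 1: fork(P0) -> P1. 3 ppages; refcounts: pp0:2 pp1:2 pp2:2
Op 2: fork(P0) -> P2. 3 ppages; refcounts: pp0:3 pp1:3 pp2:3
Op 3: write(P1, v1, 184). refcount(pp1)=3>1 -> COPY to pp3. 4 ppages; refcounts: pp0:3 pp1:2 pp2:3 pp3:1
Op 4: read(P0, v2) -> 29. No state change.
Op 5: fork(P2) -> P3. 4 ppages; refcounts: pp0:4 pp1:3 pp2:4 pp3:1

Answer: 4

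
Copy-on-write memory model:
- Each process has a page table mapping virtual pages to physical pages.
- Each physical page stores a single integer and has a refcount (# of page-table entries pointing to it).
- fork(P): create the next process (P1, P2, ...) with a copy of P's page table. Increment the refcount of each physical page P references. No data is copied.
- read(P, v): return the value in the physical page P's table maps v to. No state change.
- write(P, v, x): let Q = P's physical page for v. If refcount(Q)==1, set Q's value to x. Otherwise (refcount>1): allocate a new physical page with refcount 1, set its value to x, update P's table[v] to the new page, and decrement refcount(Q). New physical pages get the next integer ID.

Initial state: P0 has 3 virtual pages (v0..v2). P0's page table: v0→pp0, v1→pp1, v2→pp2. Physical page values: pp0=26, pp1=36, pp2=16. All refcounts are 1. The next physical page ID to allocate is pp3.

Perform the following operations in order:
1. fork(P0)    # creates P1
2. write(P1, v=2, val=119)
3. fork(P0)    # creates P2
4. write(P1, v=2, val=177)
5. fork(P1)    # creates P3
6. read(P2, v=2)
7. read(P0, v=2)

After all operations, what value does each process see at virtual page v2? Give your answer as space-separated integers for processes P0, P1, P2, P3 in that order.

Op 1: fork(P0) -> P1. 3 ppages; refcounts: pp0:2 pp1:2 pp2:2
Op 2: write(P1, v2, 119). refcount(pp2)=2>1 -> COPY to pp3. 4 ppages; refcounts: pp0:2 pp1:2 pp2:1 pp3:1
Op 3: fork(P0) -> P2. 4 ppages; refcounts: pp0:3 pp1:3 pp2:2 pp3:1
Op 4: write(P1, v2, 177). refcount(pp3)=1 -> write in place. 4 ppages; refcounts: pp0:3 pp1:3 pp2:2 pp3:1
Op 5: fork(P1) -> P3. 4 ppages; refcounts: pp0:4 pp1:4 pp2:2 pp3:2
Op 6: read(P2, v2) -> 16. No state change.
Op 7: read(P0, v2) -> 16. No state change.
P0: v2 -> pp2 = 16
P1: v2 -> pp3 = 177
P2: v2 -> pp2 = 16
P3: v2 -> pp3 = 177

Answer: 16 177 16 177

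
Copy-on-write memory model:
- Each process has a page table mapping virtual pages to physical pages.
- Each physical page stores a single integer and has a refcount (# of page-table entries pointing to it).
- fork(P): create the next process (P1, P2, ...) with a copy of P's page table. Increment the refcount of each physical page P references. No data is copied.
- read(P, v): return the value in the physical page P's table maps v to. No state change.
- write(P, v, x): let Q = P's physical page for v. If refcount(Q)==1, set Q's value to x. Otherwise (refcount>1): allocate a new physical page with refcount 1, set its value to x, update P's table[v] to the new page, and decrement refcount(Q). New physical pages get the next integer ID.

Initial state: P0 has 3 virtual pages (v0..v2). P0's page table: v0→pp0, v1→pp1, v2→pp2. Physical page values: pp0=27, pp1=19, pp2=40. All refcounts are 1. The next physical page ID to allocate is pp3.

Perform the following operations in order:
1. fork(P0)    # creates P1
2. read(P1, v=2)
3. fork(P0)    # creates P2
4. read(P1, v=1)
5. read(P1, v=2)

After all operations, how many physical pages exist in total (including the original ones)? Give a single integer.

Op 1: fork(P0) -> P1. 3 ppages; refcounts: pp0:2 pp1:2 pp2:2
Op 2: read(P1, v2) -> 40. No state change.
Op 3: fork(P0) -> P2. 3 ppages; refcounts: pp0:3 pp1:3 pp2:3
Op 4: read(P1, v1) -> 19. No state change.
Op 5: read(P1, v2) -> 40. No state change.

Answer: 3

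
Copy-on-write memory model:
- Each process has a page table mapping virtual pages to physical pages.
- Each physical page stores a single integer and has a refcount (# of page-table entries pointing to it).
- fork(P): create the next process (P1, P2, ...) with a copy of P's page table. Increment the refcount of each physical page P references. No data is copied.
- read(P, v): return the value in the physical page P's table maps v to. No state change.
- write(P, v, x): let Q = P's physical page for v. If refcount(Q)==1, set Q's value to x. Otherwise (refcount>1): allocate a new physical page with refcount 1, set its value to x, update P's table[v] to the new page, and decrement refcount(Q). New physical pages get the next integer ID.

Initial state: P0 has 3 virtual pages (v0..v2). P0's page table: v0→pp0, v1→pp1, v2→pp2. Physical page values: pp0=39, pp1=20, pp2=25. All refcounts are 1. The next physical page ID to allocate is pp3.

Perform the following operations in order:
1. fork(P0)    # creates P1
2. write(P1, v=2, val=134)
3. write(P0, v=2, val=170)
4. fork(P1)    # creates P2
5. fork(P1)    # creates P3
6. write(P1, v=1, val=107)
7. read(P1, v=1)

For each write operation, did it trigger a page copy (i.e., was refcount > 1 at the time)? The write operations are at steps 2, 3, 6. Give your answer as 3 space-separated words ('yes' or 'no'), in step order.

Op 1: fork(P0) -> P1. 3 ppages; refcounts: pp0:2 pp1:2 pp2:2
Op 2: write(P1, v2, 134). refcount(pp2)=2>1 -> COPY to pp3. 4 ppages; refcounts: pp0:2 pp1:2 pp2:1 pp3:1
Op 3: write(P0, v2, 170). refcount(pp2)=1 -> write in place. 4 ppages; refcounts: pp0:2 pp1:2 pp2:1 pp3:1
Op 4: fork(P1) -> P2. 4 ppages; refcounts: pp0:3 pp1:3 pp2:1 pp3:2
Op 5: fork(P1) -> P3. 4 ppages; refcounts: pp0:4 pp1:4 pp2:1 pp3:3
Op 6: write(P1, v1, 107). refcount(pp1)=4>1 -> COPY to pp4. 5 ppages; refcounts: pp0:4 pp1:3 pp2:1 pp3:3 pp4:1
Op 7: read(P1, v1) -> 107. No state change.

yes no yes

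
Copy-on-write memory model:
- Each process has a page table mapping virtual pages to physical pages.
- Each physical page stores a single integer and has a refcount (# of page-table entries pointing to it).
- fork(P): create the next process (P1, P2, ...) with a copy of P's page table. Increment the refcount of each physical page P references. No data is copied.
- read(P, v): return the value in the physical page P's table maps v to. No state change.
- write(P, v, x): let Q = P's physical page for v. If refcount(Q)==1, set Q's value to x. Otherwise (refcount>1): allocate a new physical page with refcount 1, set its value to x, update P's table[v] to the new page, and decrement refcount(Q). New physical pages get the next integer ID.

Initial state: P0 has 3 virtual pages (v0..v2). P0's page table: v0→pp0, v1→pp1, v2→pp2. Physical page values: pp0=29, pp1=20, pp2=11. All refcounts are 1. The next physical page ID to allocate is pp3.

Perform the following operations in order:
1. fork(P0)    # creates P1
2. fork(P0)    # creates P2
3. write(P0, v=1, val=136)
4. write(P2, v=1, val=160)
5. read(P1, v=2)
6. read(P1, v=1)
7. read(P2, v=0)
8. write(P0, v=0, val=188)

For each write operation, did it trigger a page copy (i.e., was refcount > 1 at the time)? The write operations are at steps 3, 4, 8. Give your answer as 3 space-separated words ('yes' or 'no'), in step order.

Op 1: fork(P0) -> P1. 3 ppages; refcounts: pp0:2 pp1:2 pp2:2
Op 2: fork(P0) -> P2. 3 ppages; refcounts: pp0:3 pp1:3 pp2:3
Op 3: write(P0, v1, 136). refcount(pp1)=3>1 -> COPY to pp3. 4 ppages; refcounts: pp0:3 pp1:2 pp2:3 pp3:1
Op 4: write(P2, v1, 160). refcount(pp1)=2>1 -> COPY to pp4. 5 ppages; refcounts: pp0:3 pp1:1 pp2:3 pp3:1 pp4:1
Op 5: read(P1, v2) -> 11. No state change.
Op 6: read(P1, v1) -> 20. No state change.
Op 7: read(P2, v0) -> 29. No state change.
Op 8: write(P0, v0, 188). refcount(pp0)=3>1 -> COPY to pp5. 6 ppages; refcounts: pp0:2 pp1:1 pp2:3 pp3:1 pp4:1 pp5:1

yes yes yes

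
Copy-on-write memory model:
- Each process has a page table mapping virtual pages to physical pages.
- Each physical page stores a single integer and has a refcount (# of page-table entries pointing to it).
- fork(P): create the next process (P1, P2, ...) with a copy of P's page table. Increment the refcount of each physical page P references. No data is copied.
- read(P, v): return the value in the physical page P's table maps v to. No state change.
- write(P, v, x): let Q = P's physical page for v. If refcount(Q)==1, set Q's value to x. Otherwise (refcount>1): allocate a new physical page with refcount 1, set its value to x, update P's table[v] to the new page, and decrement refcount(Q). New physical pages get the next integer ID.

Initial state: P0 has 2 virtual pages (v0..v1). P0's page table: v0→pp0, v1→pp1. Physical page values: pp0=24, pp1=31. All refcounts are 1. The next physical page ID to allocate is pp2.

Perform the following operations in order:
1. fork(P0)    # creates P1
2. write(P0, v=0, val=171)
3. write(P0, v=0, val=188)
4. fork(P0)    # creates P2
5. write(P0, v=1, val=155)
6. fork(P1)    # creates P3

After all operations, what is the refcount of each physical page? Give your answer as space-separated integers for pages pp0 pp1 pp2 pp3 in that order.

Answer: 2 3 2 1

Derivation:
Op 1: fork(P0) -> P1. 2 ppages; refcounts: pp0:2 pp1:2
Op 2: write(P0, v0, 171). refcount(pp0)=2>1 -> COPY to pp2. 3 ppages; refcounts: pp0:1 pp1:2 pp2:1
Op 3: write(P0, v0, 188). refcount(pp2)=1 -> write in place. 3 ppages; refcounts: pp0:1 pp1:2 pp2:1
Op 4: fork(P0) -> P2. 3 ppages; refcounts: pp0:1 pp1:3 pp2:2
Op 5: write(P0, v1, 155). refcount(pp1)=3>1 -> COPY to pp3. 4 ppages; refcounts: pp0:1 pp1:2 pp2:2 pp3:1
Op 6: fork(P1) -> P3. 4 ppages; refcounts: pp0:2 pp1:3 pp2:2 pp3:1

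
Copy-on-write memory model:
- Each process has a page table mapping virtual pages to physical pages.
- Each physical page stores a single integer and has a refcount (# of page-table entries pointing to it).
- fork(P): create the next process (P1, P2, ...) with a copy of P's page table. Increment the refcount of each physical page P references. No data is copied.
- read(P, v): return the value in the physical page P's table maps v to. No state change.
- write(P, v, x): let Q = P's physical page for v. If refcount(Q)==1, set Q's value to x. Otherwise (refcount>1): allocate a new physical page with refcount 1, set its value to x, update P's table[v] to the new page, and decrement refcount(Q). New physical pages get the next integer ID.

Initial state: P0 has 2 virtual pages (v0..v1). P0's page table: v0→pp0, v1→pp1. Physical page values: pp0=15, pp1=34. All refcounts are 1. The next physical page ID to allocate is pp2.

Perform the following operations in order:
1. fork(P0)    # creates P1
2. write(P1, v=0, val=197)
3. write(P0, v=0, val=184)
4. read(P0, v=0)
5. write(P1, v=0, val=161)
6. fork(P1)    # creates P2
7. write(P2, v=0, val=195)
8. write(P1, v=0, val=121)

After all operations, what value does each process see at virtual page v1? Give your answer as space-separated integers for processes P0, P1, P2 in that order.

Answer: 34 34 34

Derivation:
Op 1: fork(P0) -> P1. 2 ppages; refcounts: pp0:2 pp1:2
Op 2: write(P1, v0, 197). refcount(pp0)=2>1 -> COPY to pp2. 3 ppages; refcounts: pp0:1 pp1:2 pp2:1
Op 3: write(P0, v0, 184). refcount(pp0)=1 -> write in place. 3 ppages; refcounts: pp0:1 pp1:2 pp2:1
Op 4: read(P0, v0) -> 184. No state change.
Op 5: write(P1, v0, 161). refcount(pp2)=1 -> write in place. 3 ppages; refcounts: pp0:1 pp1:2 pp2:1
Op 6: fork(P1) -> P2. 3 ppages; refcounts: pp0:1 pp1:3 pp2:2
Op 7: write(P2, v0, 195). refcount(pp2)=2>1 -> COPY to pp3. 4 ppages; refcounts: pp0:1 pp1:3 pp2:1 pp3:1
Op 8: write(P1, v0, 121). refcount(pp2)=1 -> write in place. 4 ppages; refcounts: pp0:1 pp1:3 pp2:1 pp3:1
P0: v1 -> pp1 = 34
P1: v1 -> pp1 = 34
P2: v1 -> pp1 = 34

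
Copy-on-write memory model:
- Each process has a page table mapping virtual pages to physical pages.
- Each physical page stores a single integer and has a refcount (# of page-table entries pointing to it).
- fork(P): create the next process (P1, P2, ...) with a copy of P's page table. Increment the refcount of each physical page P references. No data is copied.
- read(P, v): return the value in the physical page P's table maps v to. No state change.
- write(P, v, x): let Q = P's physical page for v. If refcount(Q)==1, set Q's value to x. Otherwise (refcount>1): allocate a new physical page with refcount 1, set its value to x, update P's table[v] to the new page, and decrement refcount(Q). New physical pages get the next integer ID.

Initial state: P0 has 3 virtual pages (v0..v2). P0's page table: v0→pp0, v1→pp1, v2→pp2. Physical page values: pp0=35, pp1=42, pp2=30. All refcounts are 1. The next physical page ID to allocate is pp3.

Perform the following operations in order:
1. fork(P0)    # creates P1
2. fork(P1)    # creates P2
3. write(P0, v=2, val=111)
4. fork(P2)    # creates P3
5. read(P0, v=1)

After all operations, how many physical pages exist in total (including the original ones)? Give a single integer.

Answer: 4

Derivation:
Op 1: fork(P0) -> P1. 3 ppages; refcounts: pp0:2 pp1:2 pp2:2
Op 2: fork(P1) -> P2. 3 ppages; refcounts: pp0:3 pp1:3 pp2:3
Op 3: write(P0, v2, 111). refcount(pp2)=3>1 -> COPY to pp3. 4 ppages; refcounts: pp0:3 pp1:3 pp2:2 pp3:1
Op 4: fork(P2) -> P3. 4 ppages; refcounts: pp0:4 pp1:4 pp2:3 pp3:1
Op 5: read(P0, v1) -> 42. No state change.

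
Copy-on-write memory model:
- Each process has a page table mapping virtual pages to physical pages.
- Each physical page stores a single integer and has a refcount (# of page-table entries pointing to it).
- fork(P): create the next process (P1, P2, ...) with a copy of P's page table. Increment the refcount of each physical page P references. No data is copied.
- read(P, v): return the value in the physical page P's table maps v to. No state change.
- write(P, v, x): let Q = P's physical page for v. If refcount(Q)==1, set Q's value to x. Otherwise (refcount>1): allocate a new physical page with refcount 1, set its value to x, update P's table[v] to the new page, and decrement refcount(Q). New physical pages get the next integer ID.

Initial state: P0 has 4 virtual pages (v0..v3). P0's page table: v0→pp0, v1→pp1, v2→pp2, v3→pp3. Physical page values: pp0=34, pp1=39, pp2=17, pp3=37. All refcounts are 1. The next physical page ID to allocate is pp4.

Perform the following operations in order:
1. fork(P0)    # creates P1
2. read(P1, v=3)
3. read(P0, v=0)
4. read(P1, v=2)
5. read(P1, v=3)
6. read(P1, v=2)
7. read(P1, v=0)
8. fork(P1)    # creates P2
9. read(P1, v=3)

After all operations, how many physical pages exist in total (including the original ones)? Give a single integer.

Op 1: fork(P0) -> P1. 4 ppages; refcounts: pp0:2 pp1:2 pp2:2 pp3:2
Op 2: read(P1, v3) -> 37. No state change.
Op 3: read(P0, v0) -> 34. No state change.
Op 4: read(P1, v2) -> 17. No state change.
Op 5: read(P1, v3) -> 37. No state change.
Op 6: read(P1, v2) -> 17. No state change.
Op 7: read(P1, v0) -> 34. No state change.
Op 8: fork(P1) -> P2. 4 ppages; refcounts: pp0:3 pp1:3 pp2:3 pp3:3
Op 9: read(P1, v3) -> 37. No state change.

Answer: 4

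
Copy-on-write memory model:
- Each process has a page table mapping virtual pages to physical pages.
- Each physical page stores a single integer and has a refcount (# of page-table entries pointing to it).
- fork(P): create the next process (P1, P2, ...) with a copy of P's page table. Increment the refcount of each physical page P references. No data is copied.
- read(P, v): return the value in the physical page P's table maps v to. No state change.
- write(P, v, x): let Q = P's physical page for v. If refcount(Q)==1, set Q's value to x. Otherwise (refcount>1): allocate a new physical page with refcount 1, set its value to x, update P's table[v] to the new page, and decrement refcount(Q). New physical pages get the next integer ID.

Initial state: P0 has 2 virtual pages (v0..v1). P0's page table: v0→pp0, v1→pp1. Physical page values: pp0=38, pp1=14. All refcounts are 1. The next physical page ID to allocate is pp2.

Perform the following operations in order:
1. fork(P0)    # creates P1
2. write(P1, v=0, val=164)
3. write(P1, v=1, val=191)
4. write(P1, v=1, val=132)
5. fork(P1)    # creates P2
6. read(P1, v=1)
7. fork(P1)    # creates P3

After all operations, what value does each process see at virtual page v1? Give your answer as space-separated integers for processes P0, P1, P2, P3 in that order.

Answer: 14 132 132 132

Derivation:
Op 1: fork(P0) -> P1. 2 ppages; refcounts: pp0:2 pp1:2
Op 2: write(P1, v0, 164). refcount(pp0)=2>1 -> COPY to pp2. 3 ppages; refcounts: pp0:1 pp1:2 pp2:1
Op 3: write(P1, v1, 191). refcount(pp1)=2>1 -> COPY to pp3. 4 ppages; refcounts: pp0:1 pp1:1 pp2:1 pp3:1
Op 4: write(P1, v1, 132). refcount(pp3)=1 -> write in place. 4 ppages; refcounts: pp0:1 pp1:1 pp2:1 pp3:1
Op 5: fork(P1) -> P2. 4 ppages; refcounts: pp0:1 pp1:1 pp2:2 pp3:2
Op 6: read(P1, v1) -> 132. No state change.
Op 7: fork(P1) -> P3. 4 ppages; refcounts: pp0:1 pp1:1 pp2:3 pp3:3
P0: v1 -> pp1 = 14
P1: v1 -> pp3 = 132
P2: v1 -> pp3 = 132
P3: v1 -> pp3 = 132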